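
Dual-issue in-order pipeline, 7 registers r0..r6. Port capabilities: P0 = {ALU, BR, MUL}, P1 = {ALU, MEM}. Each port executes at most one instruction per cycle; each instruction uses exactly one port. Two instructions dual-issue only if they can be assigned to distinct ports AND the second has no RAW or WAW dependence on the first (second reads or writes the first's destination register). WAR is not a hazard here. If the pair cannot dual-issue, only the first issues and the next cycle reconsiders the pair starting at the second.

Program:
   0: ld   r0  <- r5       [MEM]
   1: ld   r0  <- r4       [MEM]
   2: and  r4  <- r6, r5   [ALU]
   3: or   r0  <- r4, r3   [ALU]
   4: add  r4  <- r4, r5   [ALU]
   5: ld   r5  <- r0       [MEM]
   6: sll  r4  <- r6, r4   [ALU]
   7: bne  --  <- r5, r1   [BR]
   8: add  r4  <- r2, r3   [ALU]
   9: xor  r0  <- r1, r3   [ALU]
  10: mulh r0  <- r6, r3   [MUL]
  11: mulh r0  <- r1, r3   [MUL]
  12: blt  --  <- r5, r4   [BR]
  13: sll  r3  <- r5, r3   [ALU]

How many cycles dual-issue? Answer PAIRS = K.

0. ld.MEM @i0  | no-port MEM/MEM
1. ld.MEM;and.ALU @i1/i2  | 2-wide
2. or.ALU;add.ALU @i3/i4  | 2-wide
3. ld.MEM;sll.ALU @i5/i6  | 2-wide
4. bne.BR;add.ALU @i7/i8  | 2-wide
5. xor.ALU @i9  | WAW r0
6. mulh.MUL @i10  | no-port MUL/MUL
7. mulh.MUL @i11  | no-port MUL/BR
8. blt.BR;sll.ALU @i12/i13  | 2-wide

PAIRS = 5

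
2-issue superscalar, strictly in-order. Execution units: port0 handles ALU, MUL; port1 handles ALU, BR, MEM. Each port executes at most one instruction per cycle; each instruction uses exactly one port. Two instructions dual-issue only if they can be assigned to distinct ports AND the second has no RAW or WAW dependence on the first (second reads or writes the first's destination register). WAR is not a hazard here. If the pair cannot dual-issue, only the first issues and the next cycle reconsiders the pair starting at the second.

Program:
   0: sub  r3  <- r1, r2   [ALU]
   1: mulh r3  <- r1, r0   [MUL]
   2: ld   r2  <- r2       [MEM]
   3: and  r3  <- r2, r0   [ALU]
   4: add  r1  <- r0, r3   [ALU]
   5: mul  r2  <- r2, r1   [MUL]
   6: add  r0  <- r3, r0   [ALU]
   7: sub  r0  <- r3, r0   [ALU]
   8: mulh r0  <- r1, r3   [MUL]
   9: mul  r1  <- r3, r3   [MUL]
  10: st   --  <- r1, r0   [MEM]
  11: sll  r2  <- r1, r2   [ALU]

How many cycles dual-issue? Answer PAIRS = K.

t=0 i0:sub ; WAW r3
t=1 i1+i2:mulh;ld ; pair
t=2 i3:and ; RAW r3
t=3 i4:add ; RAW r1
t=4 i5+i6:mul;add ; pair
t=5 i7:sub ; WAW r0
t=6 i8:mulh ; no-port MUL/MUL
t=7 i9:mul ; RAW r1
t=8 i10+i11:st;sll ; pair

PAIRS = 3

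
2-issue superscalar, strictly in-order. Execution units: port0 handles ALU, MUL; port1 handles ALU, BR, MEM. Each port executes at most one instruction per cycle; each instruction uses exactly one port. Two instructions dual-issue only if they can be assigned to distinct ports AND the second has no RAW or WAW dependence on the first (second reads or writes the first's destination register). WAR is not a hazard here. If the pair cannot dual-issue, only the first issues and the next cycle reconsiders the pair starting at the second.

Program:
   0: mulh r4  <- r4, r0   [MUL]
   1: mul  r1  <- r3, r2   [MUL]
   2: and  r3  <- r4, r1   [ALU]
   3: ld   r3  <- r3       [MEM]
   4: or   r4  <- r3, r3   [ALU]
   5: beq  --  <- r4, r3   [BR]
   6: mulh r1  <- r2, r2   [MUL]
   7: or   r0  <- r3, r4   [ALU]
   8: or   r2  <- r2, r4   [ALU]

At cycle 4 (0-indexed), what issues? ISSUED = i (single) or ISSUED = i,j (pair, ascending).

c0: i0 mulh  no-port MUL/MUL
c1: i1 mul  RAW r1
c2: i2 and  RAW+WAW r3
c3: i3 ld  RAW r3
c4: i4 or  RAW r4
c5: i5/i6 beq;mulh  dual
c6: i7/i8 or;or  dual

ISSUED = 4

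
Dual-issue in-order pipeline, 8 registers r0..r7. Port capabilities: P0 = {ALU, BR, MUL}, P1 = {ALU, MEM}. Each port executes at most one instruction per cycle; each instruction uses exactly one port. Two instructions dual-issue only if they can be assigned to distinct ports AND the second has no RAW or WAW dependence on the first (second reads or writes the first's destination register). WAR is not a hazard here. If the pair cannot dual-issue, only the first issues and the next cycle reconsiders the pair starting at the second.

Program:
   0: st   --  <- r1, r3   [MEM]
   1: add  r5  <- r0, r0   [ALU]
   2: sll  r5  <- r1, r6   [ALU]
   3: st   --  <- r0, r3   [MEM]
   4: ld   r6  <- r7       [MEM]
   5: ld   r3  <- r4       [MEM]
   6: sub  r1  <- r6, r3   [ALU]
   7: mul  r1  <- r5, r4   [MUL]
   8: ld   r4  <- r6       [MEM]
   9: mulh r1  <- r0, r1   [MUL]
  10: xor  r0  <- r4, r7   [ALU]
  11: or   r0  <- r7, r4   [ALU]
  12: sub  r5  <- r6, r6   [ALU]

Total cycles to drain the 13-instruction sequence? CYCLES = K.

[0] i0,i1  st.MEM+add.ALU  -- 2-wide
[1] i2,i3  sll.ALU+st.MEM  -- 2-wide
[2] i4  ld.MEM  -- no-port MEM/MEM
[3] i5  ld.MEM  -- RAW r3
[4] i6  sub.ALU  -- WAW r1
[5] i7,i8  mul.MUL+ld.MEM  -- 2-wide
[6] i9,i10  mulh.MUL+xor.ALU  -- 2-wide
[7] i11,i12  or.ALU+sub.ALU  -- 2-wide

CYCLES = 8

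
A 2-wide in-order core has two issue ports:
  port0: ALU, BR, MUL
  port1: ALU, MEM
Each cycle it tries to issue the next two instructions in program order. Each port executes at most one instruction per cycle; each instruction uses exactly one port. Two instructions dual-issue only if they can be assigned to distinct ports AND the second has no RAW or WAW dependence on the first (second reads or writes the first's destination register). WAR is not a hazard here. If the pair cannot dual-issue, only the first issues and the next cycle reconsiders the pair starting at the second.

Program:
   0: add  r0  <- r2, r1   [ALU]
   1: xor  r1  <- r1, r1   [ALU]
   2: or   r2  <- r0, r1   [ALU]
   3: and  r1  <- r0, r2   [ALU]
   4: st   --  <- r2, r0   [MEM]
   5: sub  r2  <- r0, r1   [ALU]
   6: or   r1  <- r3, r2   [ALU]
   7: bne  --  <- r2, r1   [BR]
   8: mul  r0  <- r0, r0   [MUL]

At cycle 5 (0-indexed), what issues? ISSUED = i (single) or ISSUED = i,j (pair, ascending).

#0 head=0: add;xor i0,i1 2-wide
#1 head=2: or i2 RAW r2
#2 head=3: and;st i3,i4 2-wide
#3 head=5: sub i5 RAW r2
#4 head=6: or i6 RAW r1
#5 head=7: bne i7 no-port BR/MUL
#6 head=8: mul i8 tail

ISSUED = 7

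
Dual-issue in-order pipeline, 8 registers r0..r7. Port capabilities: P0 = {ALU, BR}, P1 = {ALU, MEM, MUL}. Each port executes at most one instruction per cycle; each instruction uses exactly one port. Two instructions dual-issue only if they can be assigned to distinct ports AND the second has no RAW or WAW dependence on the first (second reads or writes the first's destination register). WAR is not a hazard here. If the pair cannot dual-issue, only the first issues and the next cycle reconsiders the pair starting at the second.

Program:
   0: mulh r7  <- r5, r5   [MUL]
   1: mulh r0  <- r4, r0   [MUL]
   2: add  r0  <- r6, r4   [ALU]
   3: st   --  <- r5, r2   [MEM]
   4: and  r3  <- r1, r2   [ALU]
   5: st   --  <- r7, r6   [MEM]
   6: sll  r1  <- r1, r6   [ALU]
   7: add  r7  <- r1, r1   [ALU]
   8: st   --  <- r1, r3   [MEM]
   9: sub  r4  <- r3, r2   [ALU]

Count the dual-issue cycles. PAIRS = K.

c0: i0 mulh  no-port MUL/MUL
c1: i1 mulh  WAW r0
c2: i2&i3 add;st  pair
c3: i4&i5 and;st  pair
c4: i6 sll  RAW r1
c5: i7&i8 add;st  pair
c6: i9 sub  tail

PAIRS = 3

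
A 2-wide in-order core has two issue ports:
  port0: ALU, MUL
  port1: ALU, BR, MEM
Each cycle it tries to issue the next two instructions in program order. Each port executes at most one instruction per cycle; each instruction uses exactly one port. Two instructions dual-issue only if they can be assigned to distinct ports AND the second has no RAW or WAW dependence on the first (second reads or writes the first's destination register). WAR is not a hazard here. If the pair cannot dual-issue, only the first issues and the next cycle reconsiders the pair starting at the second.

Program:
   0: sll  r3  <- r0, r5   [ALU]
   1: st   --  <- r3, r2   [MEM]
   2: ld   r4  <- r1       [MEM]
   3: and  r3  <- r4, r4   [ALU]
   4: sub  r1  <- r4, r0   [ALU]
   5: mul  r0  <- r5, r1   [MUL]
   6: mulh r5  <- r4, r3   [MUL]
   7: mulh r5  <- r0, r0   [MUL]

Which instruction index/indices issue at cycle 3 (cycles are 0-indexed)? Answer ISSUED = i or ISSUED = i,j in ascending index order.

ISSUED = 3,4

t=0 i0:sll.ALU ; RAW r3
t=1 i1:st.MEM ; no-port MEM/MEM
t=2 i2:ld.MEM ; RAW r4
t=3 i3+i4:and.ALU+sub.ALU ; pair
t=4 i5:mul.MUL ; no-port MUL/MUL
t=5 i6:mulh.MUL ; no-port MUL/MUL
t=6 i7:mulh.MUL ; tail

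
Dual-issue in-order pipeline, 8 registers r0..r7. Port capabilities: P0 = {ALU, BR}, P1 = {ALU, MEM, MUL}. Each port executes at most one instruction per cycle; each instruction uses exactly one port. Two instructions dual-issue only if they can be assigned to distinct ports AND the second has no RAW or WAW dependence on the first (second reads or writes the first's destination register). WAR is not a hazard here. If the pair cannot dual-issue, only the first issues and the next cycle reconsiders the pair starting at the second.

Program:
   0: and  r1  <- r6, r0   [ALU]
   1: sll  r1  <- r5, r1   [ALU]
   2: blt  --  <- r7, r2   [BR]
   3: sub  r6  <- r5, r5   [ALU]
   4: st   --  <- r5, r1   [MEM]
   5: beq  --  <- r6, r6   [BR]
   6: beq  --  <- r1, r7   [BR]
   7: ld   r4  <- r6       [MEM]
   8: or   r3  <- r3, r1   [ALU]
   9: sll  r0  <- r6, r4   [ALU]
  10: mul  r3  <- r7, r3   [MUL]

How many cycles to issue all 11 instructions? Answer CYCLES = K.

CYCLES = 7

  cy0 -> i0 (and.ALU) RAW+WAW r1
  cy1 -> i1+i2 (sll.ALU+blt.BR) pair
  cy2 -> i3+i4 (sub.ALU+st.MEM) pair
  cy3 -> i5 (beq.BR) no-port BR/BR
  cy4 -> i6+i7 (beq.BR+ld.MEM) pair
  cy5 -> i8+i9 (or.ALU+sll.ALU) pair
  cy6 -> i10 (mul.MUL) tail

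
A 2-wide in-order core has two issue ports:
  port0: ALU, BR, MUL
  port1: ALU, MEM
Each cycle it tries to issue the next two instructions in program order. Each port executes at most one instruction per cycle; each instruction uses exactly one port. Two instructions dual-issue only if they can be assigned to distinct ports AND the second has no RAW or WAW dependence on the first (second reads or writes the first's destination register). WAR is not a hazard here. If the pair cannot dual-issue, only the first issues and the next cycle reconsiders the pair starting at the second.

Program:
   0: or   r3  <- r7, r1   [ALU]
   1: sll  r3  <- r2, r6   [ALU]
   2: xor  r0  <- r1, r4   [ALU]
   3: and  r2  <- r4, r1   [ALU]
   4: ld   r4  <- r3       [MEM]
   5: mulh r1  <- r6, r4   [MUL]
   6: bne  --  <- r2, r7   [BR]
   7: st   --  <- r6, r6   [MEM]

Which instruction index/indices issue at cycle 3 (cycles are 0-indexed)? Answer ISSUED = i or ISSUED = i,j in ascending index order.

ISSUED = 5

t=0 i0:or.ALU ; WAW r3
t=1 i1+i2:sll.ALU xor.ALU ; pair
t=2 i3+i4:and.ALU ld.MEM ; pair
t=3 i5:mulh.MUL ; no-port MUL/BR
t=4 i6+i7:bne.BR st.MEM ; pair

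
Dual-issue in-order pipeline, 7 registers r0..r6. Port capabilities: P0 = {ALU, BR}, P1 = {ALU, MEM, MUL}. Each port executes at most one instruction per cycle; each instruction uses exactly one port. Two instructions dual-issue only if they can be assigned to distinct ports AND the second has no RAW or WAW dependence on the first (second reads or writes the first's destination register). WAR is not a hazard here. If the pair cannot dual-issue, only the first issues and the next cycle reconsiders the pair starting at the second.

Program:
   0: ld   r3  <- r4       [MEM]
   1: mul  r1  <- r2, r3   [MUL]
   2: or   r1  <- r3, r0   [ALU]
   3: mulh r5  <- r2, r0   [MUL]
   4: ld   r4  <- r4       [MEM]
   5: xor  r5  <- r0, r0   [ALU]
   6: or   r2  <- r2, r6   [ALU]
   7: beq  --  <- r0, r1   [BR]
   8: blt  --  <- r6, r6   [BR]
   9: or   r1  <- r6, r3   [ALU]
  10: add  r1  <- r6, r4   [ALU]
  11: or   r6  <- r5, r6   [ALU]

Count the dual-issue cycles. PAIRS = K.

PAIRS = 5

c0: i0 ld.MEM  no-port MEM/MUL
c1: i1 mul.MUL  WAW r1
c2: i2+i3 or.ALU/mulh.MUL  2-wide
c3: i4+i5 ld.MEM/xor.ALU  2-wide
c4: i6+i7 or.ALU/beq.BR  2-wide
c5: i8+i9 blt.BR/or.ALU  2-wide
c6: i10+i11 add.ALU/or.ALU  2-wide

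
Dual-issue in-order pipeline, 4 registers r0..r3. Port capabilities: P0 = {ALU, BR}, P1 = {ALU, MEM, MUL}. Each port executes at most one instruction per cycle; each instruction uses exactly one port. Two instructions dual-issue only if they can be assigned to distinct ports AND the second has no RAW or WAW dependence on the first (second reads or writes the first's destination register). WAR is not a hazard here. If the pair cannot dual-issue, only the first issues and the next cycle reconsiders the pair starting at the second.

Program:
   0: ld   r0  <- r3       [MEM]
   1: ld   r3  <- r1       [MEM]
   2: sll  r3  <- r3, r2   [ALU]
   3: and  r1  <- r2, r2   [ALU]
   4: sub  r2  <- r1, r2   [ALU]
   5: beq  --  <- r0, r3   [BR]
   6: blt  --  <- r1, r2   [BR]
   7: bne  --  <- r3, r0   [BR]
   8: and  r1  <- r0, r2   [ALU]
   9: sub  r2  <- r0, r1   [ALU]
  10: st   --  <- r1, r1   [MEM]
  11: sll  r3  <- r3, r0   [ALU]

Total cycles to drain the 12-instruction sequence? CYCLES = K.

t=0 i0:ld ; no-port MEM/MEM
t=1 i1:ld ; RAW+WAW r3
t=2 i2/i3:sll+and ; dual
t=3 i4/i5:sub+beq ; dual
t=4 i6:blt ; no-port BR/BR
t=5 i7/i8:bne+and ; dual
t=6 i9/i10:sub+st ; dual
t=7 i11:sll ; tail

CYCLES = 8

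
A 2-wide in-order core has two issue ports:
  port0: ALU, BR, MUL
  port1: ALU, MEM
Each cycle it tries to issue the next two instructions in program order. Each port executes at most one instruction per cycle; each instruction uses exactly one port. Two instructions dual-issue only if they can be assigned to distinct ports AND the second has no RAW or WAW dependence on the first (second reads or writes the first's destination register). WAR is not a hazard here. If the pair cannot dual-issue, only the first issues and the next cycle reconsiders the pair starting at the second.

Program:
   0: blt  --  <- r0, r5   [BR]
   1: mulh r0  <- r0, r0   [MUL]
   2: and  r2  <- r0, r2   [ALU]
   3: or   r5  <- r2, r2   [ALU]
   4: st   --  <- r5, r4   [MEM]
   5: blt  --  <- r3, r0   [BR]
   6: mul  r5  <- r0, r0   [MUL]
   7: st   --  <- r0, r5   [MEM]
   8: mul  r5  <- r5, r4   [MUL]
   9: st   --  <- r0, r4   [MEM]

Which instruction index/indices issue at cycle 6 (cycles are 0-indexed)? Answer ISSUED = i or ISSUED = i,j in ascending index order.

0. blt @i0  | no-port BR/MUL
1. mulh @i1  | RAW r0
2. and @i2  | RAW r2
3. or @i3  | RAW r5
4. st+blt @i4/i5  | dual
5. mul @i6  | RAW r5
6. st+mul @i7/i8  | dual
7. st @i9  | tail

ISSUED = 7,8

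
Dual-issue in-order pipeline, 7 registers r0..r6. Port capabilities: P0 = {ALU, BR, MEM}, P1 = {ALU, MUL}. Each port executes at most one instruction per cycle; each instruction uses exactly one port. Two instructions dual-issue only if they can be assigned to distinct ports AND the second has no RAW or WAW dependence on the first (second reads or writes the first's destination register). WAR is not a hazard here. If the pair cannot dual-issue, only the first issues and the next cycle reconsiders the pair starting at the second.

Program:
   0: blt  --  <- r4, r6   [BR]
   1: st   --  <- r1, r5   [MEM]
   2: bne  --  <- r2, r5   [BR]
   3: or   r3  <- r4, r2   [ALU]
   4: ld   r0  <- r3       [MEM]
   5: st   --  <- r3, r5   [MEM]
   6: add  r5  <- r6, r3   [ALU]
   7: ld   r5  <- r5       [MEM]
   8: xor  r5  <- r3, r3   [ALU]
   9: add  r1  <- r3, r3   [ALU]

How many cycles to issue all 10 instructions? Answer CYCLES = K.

CYCLES = 7

t=0 i0:blt ; no-port BR/MEM
t=1 i1:st ; no-port MEM/BR
t=2 i2,i3:bne or ; dual
t=3 i4:ld ; no-port MEM/MEM
t=4 i5,i6:st add ; dual
t=5 i7:ld ; WAW r5
t=6 i8,i9:xor add ; dual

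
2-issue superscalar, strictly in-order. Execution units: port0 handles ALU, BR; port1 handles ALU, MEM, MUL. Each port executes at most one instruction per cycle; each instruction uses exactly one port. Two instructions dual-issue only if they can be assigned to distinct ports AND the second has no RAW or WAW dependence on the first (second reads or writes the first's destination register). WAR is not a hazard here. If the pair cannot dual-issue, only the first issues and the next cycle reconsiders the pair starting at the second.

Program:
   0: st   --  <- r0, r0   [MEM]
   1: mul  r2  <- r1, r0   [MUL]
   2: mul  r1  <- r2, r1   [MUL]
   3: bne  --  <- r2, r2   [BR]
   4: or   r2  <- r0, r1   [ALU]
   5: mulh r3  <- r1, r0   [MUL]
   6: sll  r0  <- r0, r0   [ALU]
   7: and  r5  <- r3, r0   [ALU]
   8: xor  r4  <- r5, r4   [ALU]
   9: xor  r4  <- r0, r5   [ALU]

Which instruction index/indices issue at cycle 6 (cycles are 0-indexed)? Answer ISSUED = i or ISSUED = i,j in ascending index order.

#0 head=0: st i0 no-port MEM/MUL
#1 head=1: mul i1 no-port MUL/MUL
#2 head=2: mul/bne i2+i3 2-wide
#3 head=4: or/mulh i4+i5 2-wide
#4 head=6: sll i6 RAW r0
#5 head=7: and i7 RAW r5
#6 head=8: xor i8 WAW r4
#7 head=9: xor i9 tail

ISSUED = 8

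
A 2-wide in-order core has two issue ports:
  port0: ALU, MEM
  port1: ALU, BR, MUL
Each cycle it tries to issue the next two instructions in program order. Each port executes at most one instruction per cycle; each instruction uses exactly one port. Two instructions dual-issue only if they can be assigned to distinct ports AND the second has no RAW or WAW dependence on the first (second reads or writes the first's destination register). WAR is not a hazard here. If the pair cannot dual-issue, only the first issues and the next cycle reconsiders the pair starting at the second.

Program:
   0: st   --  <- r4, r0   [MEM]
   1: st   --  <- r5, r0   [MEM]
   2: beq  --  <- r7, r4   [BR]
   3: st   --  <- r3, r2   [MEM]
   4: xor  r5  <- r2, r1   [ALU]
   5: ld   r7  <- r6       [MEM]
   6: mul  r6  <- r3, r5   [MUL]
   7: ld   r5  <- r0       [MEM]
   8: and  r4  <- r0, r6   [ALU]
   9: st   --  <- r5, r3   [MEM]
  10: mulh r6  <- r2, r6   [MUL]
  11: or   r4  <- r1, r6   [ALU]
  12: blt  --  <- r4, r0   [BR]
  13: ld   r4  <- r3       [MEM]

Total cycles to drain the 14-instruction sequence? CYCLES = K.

CYCLES = 8

t=0 i0:st.MEM ; no-port MEM/MEM
t=1 i1/i2:st.MEM/beq.BR ; 2-wide
t=2 i3/i4:st.MEM/xor.ALU ; 2-wide
t=3 i5/i6:ld.MEM/mul.MUL ; 2-wide
t=4 i7/i8:ld.MEM/and.ALU ; 2-wide
t=5 i9/i10:st.MEM/mulh.MUL ; 2-wide
t=6 i11:or.ALU ; RAW r4
t=7 i12/i13:blt.BR/ld.MEM ; 2-wide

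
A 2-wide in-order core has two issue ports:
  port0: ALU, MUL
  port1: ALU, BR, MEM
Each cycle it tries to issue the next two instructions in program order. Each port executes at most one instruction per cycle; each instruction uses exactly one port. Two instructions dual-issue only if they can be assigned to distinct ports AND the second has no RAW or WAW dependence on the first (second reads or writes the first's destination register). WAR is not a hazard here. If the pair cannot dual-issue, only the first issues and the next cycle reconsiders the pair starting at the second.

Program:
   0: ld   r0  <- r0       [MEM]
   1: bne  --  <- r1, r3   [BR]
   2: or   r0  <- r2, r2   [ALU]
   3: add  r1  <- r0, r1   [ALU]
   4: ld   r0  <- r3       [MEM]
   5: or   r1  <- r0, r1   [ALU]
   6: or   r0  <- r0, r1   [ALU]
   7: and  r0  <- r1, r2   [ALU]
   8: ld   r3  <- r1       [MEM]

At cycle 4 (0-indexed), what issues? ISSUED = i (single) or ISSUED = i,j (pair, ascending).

ISSUED = 6

t=0 i0:ld ; no-port MEM/BR
t=1 i1+i2:bne or ; pair
t=2 i3+i4:add ld ; pair
t=3 i5:or ; RAW r1
t=4 i6:or ; WAW r0
t=5 i7+i8:and ld ; pair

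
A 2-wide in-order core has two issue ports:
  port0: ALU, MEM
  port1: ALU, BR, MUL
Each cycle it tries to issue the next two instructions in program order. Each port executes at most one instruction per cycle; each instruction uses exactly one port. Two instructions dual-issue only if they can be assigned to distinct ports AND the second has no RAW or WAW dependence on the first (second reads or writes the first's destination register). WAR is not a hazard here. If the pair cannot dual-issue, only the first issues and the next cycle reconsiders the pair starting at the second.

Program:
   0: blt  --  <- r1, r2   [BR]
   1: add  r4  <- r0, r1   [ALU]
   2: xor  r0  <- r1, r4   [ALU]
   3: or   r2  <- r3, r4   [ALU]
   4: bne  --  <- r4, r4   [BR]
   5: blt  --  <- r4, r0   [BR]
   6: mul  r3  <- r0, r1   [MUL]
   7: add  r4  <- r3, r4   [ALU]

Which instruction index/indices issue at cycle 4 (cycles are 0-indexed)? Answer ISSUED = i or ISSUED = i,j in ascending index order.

ISSUED = 6

t=0 i0+i1:blt.BR;add.ALU ; pair
t=1 i2+i3:xor.ALU;or.ALU ; pair
t=2 i4:bne.BR ; no-port BR/BR
t=3 i5:blt.BR ; no-port BR/MUL
t=4 i6:mul.MUL ; RAW r3
t=5 i7:add.ALU ; tail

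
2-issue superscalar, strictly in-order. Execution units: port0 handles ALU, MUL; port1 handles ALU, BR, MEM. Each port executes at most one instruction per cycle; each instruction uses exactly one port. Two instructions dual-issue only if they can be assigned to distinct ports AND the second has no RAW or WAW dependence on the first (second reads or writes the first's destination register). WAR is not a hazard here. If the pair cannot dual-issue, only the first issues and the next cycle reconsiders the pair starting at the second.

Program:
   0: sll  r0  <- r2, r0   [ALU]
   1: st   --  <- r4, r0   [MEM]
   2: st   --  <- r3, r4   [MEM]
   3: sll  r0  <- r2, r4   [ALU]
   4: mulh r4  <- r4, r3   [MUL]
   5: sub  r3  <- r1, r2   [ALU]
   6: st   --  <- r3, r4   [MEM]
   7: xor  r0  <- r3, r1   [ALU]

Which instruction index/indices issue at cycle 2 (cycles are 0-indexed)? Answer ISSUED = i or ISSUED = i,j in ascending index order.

ISSUED = 2,3

#0 head=0: sll i0 RAW r0
#1 head=1: st i1 no-port MEM/MEM
#2 head=2: st sll i2/i3 dual
#3 head=4: mulh sub i4/i5 dual
#4 head=6: st xor i6/i7 dual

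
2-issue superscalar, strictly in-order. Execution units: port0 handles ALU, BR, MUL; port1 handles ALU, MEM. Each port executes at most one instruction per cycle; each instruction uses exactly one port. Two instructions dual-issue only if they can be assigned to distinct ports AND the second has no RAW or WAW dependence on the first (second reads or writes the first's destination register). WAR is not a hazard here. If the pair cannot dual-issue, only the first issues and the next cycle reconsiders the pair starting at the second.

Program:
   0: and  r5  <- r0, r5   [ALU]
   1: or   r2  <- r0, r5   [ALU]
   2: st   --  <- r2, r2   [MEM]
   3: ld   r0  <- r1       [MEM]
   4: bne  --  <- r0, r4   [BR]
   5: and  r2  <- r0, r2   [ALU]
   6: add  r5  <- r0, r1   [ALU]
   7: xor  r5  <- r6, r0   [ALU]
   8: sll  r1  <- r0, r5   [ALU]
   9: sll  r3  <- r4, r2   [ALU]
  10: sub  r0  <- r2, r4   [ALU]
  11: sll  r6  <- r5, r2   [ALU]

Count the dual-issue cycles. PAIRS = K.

PAIRS = 3

t=0 i0:and.ALU ; RAW r5
t=1 i1:or.ALU ; RAW r2
t=2 i2:st.MEM ; no-port MEM/MEM
t=3 i3:ld.MEM ; RAW r0
t=4 i4+i5:bne.BR/and.ALU ; pair
t=5 i6:add.ALU ; WAW r5
t=6 i7:xor.ALU ; RAW r5
t=7 i8+i9:sll.ALU/sll.ALU ; pair
t=8 i10+i11:sub.ALU/sll.ALU ; pair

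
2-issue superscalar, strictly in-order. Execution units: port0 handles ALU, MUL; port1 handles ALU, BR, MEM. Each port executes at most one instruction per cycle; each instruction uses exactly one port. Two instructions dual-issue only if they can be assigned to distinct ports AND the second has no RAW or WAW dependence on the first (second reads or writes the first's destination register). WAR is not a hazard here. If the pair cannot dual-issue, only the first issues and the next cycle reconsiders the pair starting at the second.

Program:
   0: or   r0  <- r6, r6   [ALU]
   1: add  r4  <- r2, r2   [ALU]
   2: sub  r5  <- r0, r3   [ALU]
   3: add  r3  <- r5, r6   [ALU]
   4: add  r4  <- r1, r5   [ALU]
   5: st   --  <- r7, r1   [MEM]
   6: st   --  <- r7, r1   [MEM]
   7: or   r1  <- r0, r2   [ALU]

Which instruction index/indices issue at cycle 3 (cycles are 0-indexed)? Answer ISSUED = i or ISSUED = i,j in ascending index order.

ISSUED = 5

0. or.ALU add.ALU @i0,i1  | pair
1. sub.ALU @i2  | RAW r5
2. add.ALU add.ALU @i3,i4  | pair
3. st.MEM @i5  | no-port MEM/MEM
4. st.MEM or.ALU @i6,i7  | pair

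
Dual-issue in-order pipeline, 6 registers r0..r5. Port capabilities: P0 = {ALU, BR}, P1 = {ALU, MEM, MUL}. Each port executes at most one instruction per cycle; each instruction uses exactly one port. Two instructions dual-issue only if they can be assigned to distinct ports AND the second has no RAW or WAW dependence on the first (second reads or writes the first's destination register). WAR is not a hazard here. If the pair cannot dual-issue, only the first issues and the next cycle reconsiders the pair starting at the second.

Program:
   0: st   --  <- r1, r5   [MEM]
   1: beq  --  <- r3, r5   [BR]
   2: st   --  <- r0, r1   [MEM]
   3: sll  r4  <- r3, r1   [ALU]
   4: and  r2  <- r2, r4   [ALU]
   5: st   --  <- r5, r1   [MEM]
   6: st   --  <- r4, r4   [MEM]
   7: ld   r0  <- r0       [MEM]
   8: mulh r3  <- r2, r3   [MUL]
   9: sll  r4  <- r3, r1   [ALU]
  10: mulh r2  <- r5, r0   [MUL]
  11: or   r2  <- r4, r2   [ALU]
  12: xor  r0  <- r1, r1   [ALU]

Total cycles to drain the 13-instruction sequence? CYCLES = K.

#0 head=0: st.MEM/beq.BR i0/i1 pair
#1 head=2: st.MEM/sll.ALU i2/i3 pair
#2 head=4: and.ALU/st.MEM i4/i5 pair
#3 head=6: st.MEM i6 no-port MEM/MEM
#4 head=7: ld.MEM i7 no-port MEM/MUL
#5 head=8: mulh.MUL i8 RAW r3
#6 head=9: sll.ALU/mulh.MUL i9/i10 pair
#7 head=11: or.ALU/xor.ALU i11/i12 pair

CYCLES = 8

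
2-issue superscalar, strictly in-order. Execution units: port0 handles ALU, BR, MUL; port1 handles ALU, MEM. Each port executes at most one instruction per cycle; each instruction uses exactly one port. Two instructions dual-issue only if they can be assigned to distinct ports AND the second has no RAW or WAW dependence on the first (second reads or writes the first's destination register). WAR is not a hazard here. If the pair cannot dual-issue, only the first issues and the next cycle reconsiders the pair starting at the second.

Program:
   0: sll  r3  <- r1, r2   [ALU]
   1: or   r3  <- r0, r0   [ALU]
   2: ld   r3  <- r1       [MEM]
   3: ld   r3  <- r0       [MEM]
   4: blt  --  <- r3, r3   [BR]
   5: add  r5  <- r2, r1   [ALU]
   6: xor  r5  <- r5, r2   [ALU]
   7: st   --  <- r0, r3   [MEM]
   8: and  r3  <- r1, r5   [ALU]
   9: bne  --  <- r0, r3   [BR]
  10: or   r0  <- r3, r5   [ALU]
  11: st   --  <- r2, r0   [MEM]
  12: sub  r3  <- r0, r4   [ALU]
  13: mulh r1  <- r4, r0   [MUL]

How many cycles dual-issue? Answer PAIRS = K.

PAIRS = 4

#0 head=0: sll i0 WAW r3
#1 head=1: or i1 WAW r3
#2 head=2: ld i2 no-port MEM/MEM
#3 head=3: ld i3 RAW r3
#4 head=4: blt add i4/i5 pair
#5 head=6: xor st i6/i7 pair
#6 head=8: and i8 RAW r3
#7 head=9: bne or i9/i10 pair
#8 head=11: st sub i11/i12 pair
#9 head=13: mulh i13 tail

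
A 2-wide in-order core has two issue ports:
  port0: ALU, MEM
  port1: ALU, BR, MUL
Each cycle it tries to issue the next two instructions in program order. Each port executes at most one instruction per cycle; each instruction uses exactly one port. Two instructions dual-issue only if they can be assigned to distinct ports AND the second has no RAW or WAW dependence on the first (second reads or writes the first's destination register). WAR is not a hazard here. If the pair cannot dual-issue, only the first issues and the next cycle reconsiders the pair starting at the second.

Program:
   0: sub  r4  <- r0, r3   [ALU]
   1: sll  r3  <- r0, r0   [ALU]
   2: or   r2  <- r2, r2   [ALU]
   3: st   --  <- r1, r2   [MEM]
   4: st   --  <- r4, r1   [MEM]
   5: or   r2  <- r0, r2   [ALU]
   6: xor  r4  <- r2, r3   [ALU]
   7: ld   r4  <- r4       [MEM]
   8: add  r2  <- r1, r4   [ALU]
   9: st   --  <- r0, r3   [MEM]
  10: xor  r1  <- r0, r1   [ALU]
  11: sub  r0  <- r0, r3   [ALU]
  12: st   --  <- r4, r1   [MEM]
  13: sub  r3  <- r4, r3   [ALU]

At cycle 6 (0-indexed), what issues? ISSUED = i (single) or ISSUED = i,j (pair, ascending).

ISSUED = 8,9

  cy0 -> i0+i1 (sub+sll) pair
  cy1 -> i2 (or) RAW r2
  cy2 -> i3 (st) no-port MEM/MEM
  cy3 -> i4+i5 (st+or) pair
  cy4 -> i6 (xor) RAW+WAW r4
  cy5 -> i7 (ld) RAW r4
  cy6 -> i8+i9 (add+st) pair
  cy7 -> i10+i11 (xor+sub) pair
  cy8 -> i12+i13 (st+sub) pair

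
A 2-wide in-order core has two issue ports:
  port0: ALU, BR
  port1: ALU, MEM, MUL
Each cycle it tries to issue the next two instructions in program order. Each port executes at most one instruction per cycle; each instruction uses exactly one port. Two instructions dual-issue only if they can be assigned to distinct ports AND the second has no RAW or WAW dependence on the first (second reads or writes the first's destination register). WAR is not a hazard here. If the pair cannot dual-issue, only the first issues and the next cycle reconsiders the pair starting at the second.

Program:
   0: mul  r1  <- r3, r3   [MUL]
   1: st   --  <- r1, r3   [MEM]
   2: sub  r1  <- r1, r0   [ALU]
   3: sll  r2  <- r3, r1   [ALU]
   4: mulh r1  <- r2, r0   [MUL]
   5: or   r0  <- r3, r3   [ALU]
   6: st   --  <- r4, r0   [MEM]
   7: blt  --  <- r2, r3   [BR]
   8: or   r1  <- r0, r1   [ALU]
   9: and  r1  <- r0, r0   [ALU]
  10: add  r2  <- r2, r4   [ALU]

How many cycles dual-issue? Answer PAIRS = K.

PAIRS = 4

0. mul @i0  | no-port MUL/MEM
1. st+sub @i1+i2  | 2-wide
2. sll @i3  | RAW r2
3. mulh+or @i4+i5  | 2-wide
4. st+blt @i6+i7  | 2-wide
5. or @i8  | WAW r1
6. and+add @i9+i10  | 2-wide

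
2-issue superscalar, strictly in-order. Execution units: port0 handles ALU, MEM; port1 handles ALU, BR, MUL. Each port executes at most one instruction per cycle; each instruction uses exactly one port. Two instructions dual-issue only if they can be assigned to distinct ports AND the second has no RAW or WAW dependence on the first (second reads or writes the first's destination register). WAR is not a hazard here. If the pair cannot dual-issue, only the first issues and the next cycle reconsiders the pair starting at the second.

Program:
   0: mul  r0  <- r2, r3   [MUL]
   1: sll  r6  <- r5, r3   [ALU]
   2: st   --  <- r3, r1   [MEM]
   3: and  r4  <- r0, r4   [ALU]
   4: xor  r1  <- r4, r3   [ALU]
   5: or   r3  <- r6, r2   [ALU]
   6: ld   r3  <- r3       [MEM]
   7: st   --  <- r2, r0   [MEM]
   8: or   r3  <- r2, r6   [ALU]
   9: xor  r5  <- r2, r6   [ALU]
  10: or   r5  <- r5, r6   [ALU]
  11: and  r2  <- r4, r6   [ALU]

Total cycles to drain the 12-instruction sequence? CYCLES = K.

[0] i0/i1  mul sll  -- 2-wide
[1] i2/i3  st and  -- 2-wide
[2] i4/i5  xor or  -- 2-wide
[3] i6  ld  -- no-port MEM/MEM
[4] i7/i8  st or  -- 2-wide
[5] i9  xor  -- RAW+WAW r5
[6] i10/i11  or and  -- 2-wide

CYCLES = 7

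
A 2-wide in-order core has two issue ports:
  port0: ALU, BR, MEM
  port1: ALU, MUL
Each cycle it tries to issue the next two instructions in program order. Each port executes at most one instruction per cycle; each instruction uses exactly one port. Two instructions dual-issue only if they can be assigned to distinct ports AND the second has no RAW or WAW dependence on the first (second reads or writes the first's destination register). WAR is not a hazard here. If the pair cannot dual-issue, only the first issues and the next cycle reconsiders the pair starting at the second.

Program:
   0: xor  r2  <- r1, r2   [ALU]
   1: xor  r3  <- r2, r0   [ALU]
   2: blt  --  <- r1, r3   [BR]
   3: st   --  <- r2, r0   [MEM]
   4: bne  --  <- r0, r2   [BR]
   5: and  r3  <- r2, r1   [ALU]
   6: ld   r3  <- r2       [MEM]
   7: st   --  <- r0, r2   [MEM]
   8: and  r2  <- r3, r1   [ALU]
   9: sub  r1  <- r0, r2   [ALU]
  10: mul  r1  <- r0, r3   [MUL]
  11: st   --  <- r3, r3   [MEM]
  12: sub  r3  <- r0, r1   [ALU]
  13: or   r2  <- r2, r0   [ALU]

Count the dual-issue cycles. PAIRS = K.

PAIRS = 4

[0] i0  xor  -- RAW r2
[1] i1  xor  -- RAW r3
[2] i2  blt  -- no-port BR/MEM
[3] i3  st  -- no-port MEM/BR
[4] i4+i5  bne;and  -- dual
[5] i6  ld  -- no-port MEM/MEM
[6] i7+i8  st;and  -- dual
[7] i9  sub  -- WAW r1
[8] i10+i11  mul;st  -- dual
[9] i12+i13  sub;or  -- dual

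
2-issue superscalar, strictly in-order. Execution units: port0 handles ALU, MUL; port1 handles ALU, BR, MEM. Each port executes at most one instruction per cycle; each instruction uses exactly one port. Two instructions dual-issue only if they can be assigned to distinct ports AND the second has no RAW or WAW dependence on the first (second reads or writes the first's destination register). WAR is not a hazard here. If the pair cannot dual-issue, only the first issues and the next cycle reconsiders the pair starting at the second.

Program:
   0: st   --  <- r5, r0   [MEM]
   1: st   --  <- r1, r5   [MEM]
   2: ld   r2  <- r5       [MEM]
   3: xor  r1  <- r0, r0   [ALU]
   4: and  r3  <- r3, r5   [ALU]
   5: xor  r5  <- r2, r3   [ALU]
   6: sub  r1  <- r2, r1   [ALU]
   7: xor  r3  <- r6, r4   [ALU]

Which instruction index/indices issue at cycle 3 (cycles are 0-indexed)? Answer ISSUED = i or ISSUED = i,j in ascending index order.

ISSUED = 4

0. st @i0  | no-port MEM/MEM
1. st @i1  | no-port MEM/MEM
2. ld+xor @i2+i3  | 2-wide
3. and @i4  | RAW r3
4. xor+sub @i5+i6  | 2-wide
5. xor @i7  | tail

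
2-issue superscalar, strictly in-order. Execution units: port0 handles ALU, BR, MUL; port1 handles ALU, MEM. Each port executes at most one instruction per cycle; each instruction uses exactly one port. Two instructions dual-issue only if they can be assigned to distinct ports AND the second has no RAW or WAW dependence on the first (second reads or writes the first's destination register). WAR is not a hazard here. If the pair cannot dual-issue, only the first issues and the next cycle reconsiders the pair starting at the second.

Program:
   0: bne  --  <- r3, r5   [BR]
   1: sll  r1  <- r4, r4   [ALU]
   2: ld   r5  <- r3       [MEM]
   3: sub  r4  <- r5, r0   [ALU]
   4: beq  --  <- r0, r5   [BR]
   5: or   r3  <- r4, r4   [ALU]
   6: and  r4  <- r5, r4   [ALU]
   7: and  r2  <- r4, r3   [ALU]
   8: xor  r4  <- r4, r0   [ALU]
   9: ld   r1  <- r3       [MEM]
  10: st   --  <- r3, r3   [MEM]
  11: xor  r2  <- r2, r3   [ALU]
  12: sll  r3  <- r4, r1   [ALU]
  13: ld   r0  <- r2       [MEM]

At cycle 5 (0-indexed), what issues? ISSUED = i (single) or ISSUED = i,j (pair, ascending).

[0] i0+i1  bne.BR/sll.ALU  -- dual
[1] i2  ld.MEM  -- RAW r5
[2] i3+i4  sub.ALU/beq.BR  -- dual
[3] i5+i6  or.ALU/and.ALU  -- dual
[4] i7+i8  and.ALU/xor.ALU  -- dual
[5] i9  ld.MEM  -- no-port MEM/MEM
[6] i10+i11  st.MEM/xor.ALU  -- dual
[7] i12+i13  sll.ALU/ld.MEM  -- dual

ISSUED = 9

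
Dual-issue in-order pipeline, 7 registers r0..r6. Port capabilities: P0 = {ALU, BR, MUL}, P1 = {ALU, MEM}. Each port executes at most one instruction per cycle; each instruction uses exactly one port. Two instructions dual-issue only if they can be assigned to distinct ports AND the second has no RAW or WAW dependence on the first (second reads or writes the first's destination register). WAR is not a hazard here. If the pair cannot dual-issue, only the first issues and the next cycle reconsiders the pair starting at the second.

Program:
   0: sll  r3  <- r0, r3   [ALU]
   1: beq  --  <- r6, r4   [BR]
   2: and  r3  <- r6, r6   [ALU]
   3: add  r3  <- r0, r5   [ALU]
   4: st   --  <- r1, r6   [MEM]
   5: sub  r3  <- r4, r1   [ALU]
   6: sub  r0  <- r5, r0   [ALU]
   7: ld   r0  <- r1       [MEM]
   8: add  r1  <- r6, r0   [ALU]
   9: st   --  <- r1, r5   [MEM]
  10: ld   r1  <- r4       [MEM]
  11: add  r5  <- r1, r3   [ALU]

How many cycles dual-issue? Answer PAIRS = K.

#0 head=0: sll+beq i0/i1 dual
#1 head=2: and i2 WAW r3
#2 head=3: add+st i3/i4 dual
#3 head=5: sub+sub i5/i6 dual
#4 head=7: ld i7 RAW r0
#5 head=8: add i8 RAW r1
#6 head=9: st i9 no-port MEM/MEM
#7 head=10: ld i10 RAW r1
#8 head=11: add i11 tail

PAIRS = 3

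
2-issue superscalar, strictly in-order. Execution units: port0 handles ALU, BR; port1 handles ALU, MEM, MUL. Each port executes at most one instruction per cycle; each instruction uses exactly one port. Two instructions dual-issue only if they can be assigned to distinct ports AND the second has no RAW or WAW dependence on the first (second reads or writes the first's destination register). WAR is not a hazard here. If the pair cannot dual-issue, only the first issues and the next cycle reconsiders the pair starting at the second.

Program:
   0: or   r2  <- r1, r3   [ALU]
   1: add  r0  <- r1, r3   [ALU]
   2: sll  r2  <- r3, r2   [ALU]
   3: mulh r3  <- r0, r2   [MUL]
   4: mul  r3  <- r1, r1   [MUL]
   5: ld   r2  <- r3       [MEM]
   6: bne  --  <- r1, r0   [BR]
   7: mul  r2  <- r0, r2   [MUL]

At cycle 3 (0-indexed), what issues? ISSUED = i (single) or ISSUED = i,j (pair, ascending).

[0] i0/i1  or.ALU add.ALU  -- dual
[1] i2  sll.ALU  -- RAW r2
[2] i3  mulh.MUL  -- no-port MUL/MUL
[3] i4  mul.MUL  -- no-port MUL/MEM
[4] i5/i6  ld.MEM bne.BR  -- dual
[5] i7  mul.MUL  -- tail

ISSUED = 4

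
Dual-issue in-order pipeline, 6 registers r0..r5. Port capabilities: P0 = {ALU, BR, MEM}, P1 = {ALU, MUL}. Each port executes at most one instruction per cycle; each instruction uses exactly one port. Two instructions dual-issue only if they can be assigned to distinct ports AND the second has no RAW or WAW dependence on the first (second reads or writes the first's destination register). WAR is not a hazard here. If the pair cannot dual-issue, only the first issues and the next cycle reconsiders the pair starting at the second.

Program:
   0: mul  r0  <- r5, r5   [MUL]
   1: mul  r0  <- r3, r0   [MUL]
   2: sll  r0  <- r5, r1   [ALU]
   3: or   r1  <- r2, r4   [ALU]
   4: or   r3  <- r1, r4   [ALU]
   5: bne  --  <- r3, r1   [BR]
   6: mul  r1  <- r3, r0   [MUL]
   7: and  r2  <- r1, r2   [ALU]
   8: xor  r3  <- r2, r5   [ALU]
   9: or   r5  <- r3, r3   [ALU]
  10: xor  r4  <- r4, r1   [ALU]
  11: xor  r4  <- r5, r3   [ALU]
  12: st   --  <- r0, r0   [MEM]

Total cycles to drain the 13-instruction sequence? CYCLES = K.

t=0 i0:mul ; no-port MUL/MUL
t=1 i1:mul ; WAW r0
t=2 i2/i3:sll/or ; 2-wide
t=3 i4:or ; RAW r3
t=4 i5/i6:bne/mul ; 2-wide
t=5 i7:and ; RAW r2
t=6 i8:xor ; RAW r3
t=7 i9/i10:or/xor ; 2-wide
t=8 i11/i12:xor/st ; 2-wide

CYCLES = 9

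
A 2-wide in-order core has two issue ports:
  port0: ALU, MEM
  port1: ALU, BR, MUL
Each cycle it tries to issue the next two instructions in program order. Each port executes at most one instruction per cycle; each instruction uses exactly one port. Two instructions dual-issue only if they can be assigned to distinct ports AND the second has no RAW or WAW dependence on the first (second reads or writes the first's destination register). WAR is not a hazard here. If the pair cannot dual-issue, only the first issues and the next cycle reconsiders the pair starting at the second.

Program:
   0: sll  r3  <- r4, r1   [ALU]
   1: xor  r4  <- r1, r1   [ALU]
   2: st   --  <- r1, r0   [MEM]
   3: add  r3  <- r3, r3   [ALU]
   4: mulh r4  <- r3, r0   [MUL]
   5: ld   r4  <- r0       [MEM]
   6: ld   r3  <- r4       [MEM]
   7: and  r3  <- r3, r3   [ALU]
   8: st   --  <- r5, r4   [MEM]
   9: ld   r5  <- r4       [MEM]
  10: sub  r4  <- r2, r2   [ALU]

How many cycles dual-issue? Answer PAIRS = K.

PAIRS = 4

0. sll.ALU/xor.ALU @i0+i1  | dual
1. st.MEM/add.ALU @i2+i3  | dual
2. mulh.MUL @i4  | WAW r4
3. ld.MEM @i5  | no-port MEM/MEM
4. ld.MEM @i6  | RAW+WAW r3
5. and.ALU/st.MEM @i7+i8  | dual
6. ld.MEM/sub.ALU @i9+i10  | dual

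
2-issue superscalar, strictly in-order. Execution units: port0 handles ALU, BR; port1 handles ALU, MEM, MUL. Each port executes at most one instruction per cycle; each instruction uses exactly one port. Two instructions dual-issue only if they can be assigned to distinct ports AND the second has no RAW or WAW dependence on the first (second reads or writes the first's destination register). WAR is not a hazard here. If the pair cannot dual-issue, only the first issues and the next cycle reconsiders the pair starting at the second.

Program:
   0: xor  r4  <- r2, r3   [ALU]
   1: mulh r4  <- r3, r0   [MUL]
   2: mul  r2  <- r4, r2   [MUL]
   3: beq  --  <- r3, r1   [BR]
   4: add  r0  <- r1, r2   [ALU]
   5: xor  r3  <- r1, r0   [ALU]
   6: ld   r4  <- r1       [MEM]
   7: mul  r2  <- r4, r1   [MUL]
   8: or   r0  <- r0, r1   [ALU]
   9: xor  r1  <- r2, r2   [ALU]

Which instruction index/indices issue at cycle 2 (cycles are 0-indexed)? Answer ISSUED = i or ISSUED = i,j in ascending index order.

c0: i0 xor.ALU  WAW r4
c1: i1 mulh.MUL  no-port MUL/MUL
c2: i2/i3 mul.MUL+beq.BR  2-wide
c3: i4 add.ALU  RAW r0
c4: i5/i6 xor.ALU+ld.MEM  2-wide
c5: i7/i8 mul.MUL+or.ALU  2-wide
c6: i9 xor.ALU  tail

ISSUED = 2,3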